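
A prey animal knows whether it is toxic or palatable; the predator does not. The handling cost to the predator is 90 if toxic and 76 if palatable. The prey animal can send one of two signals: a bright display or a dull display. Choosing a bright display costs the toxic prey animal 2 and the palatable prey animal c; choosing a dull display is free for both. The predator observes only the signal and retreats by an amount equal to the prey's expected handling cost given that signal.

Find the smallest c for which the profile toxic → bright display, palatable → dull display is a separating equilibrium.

14

Under separation: bright display → toxic (pays 90); dull display → palatable (pays 76).
Toxic: 90 − 2 = 88 ≥ 76 − 0 = 76. Holds regardless of c. ✓
Palatable: 76 − 0 ≥ 90 − c, so c ≥ 90 − 76 = 14.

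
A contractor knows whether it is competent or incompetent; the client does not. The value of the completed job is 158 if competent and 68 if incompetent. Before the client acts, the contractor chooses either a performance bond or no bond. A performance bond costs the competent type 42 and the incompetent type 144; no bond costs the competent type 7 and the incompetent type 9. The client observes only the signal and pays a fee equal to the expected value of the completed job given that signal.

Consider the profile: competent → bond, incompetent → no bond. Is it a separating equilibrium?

Yes

Under separation the client infers type exactly: bond → competent (pays 158), no bond → incompetent (pays 68).
Competent: bond gives 158 − 42 = 116; no bond gives 68 − 7 = 61. No deviation. ✓
Incompetent: no bond gives 68 − 9 = 59; bond gives 158 − 144 = 14. No deviation. ✓
Neither type gains from mimicking the other.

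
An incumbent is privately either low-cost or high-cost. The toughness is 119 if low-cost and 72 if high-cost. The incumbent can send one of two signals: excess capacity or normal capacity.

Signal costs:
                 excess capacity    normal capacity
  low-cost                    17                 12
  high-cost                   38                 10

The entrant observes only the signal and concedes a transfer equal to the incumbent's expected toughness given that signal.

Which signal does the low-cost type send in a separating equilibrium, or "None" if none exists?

None

Try low-cost → excess capacity, high-cost → normal capacity:
  If types separate, excess capacity earns payment 119 and normal capacity earns 72.
  Low-cost: excess capacity gives 119 − 17 = 102; normal capacity gives 72 − 12 = 60. No deviation. ✓
  High-cost: normal capacity gives 72 − 10 = 62; excess capacity gives 119 − 38 = 81. Would deviate. ✗
Try low-cost → normal capacity, high-cost → excess capacity:
  If types separate, normal capacity earns payment 119 and excess capacity earns 72.
  Low-cost: normal capacity gives 119 − 12 = 107; excess capacity gives 72 − 17 = 55. No deviation. ✓
  High-cost: excess capacity gives 72 − 38 = 34; normal capacity gives 119 − 10 = 109. Would deviate. ✗
Neither assignment is incentive-compatible.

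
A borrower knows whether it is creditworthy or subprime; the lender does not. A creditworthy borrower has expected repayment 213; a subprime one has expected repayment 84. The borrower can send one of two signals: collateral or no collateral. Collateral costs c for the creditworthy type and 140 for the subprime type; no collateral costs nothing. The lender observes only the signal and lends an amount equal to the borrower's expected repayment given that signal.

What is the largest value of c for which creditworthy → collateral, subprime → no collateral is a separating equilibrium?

129

Under separation: collateral → creditworthy (pays 213); no collateral → subprime (pays 84).
Subprime: 84 − 0 = 84 ≥ 213 − 140 = 73. Holds regardless of c. ✓
Creditworthy: 213 − c ≥ 84 − 0, so c ≤ 213 − 84 = 129.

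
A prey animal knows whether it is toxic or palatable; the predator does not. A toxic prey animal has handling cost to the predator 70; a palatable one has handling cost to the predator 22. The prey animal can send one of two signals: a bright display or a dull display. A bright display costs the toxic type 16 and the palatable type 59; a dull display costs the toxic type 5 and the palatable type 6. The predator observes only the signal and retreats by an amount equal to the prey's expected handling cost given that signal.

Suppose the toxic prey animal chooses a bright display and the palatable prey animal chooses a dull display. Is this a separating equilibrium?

If types separate, bright display earns payment 70 and dull display earns 22.
Toxic: bright display gives 70 − 16 = 54; dull display gives 22 − 5 = 17. No deviation. ✓
Palatable: dull display gives 22 − 6 = 16; bright display gives 70 − 59 = 11. No deviation. ✓
Both incentive constraints hold.

Yes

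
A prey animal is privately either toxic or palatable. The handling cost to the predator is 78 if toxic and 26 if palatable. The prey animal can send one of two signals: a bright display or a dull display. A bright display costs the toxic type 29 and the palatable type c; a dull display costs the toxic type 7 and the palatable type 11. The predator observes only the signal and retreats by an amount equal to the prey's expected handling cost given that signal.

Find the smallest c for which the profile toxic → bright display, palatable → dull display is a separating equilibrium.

63

Under separation: bright display → toxic (pays 78); dull display → palatable (pays 26).
Toxic: 78 − 29 = 49 ≥ 26 − 7 = 19. Holds regardless of c. ✓
Palatable: 26 − 11 ≥ 78 − c, so c ≥ 78 − 15 = 63.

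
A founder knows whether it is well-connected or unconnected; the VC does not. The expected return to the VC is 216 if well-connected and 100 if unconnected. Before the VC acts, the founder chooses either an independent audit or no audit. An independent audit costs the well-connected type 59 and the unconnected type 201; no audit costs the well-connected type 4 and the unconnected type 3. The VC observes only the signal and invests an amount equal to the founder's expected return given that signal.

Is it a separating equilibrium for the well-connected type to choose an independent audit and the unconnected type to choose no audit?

If types separate, audit earns payment 216 and no audit earns 100.
Well-connected: audit gives 216 − 59 = 157; no audit gives 100 − 4 = 96. No deviation. ✓
Unconnected: no audit gives 100 − 3 = 97; audit gives 216 − 201 = 15. No deviation. ✓
Both incentive constraints hold.

Yes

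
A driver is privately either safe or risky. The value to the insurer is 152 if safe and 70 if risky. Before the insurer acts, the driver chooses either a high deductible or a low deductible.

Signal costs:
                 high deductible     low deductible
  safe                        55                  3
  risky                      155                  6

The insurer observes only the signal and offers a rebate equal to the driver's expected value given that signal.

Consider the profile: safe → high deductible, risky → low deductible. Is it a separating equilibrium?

Yes

Under separation the insurer infers type exactly: high deductible → safe (pays 152), low deductible → risky (pays 70).
Safe: high deductible gives 152 − 55 = 97; low deductible gives 70 − 3 = 67. No deviation. ✓
Risky: low deductible gives 70 − 6 = 64; high deductible gives 152 − 155 = -3. No deviation. ✓
Neither type gains from mimicking the other.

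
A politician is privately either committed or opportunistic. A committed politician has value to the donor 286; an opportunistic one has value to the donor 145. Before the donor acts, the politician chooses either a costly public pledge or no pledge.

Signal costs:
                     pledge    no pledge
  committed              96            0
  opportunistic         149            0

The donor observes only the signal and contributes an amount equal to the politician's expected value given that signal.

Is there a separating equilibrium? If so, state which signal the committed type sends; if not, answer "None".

Try committed → pledge, opportunistic → no pledge:
  If types separate, pledge earns payment 286 and no pledge earns 145.
  Committed: pledge gives 286 − 96 = 190; no pledge gives 145 − 0 = 145. No deviation. ✓
  Opportunistic: no pledge gives 145 − 0 = 145; pledge gives 286 − 149 = 137. No deviation. ✓
Both hold — the committed type sends pledge.

pledge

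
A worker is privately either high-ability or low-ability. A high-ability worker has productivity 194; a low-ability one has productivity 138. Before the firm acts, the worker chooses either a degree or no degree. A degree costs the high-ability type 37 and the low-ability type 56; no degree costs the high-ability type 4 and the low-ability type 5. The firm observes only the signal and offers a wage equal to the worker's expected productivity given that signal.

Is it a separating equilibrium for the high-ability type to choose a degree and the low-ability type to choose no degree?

No

If types separate, degree earns payment 194 and no degree earns 138.
High-ability: degree gives 194 − 37 = 157; no degree gives 138 − 4 = 134. No deviation. ✓
Low-ability: no degree gives 138 − 5 = 133; degree gives 194 − 56 = 138. Would deviate. ✗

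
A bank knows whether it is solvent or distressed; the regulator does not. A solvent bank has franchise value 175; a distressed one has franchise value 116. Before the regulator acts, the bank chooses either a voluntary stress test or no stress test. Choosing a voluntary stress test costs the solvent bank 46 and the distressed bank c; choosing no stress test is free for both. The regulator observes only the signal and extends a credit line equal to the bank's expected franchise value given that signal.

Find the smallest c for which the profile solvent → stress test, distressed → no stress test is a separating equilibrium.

Under separation: stress test → solvent (pays 175); no stress test → distressed (pays 116).
Solvent: 175 − 46 = 129 ≥ 116 − 0 = 116. Holds regardless of c. ✓
Distressed: 116 − 0 ≥ 175 − c, so c ≥ 175 − 116 = 59.

59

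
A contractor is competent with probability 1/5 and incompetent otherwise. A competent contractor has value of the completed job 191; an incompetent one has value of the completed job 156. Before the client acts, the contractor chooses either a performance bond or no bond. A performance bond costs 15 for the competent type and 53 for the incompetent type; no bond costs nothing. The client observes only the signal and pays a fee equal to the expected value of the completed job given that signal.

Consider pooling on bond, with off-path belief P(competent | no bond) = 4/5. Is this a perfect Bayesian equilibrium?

No

At the pooled signal (bond) the client holds the prior 1/5 and pays 1/5·191 + 4/5·156 = 163. Off-path (no bond) belief 4/5 gives 4/5·191 + 1/5·156 = 184.
Competent: bond gives 163 − 15 = 148; no bond gives 184 − 0 = 184. Deviates. ✗
Incompetent: bond gives 163 − 53 = 110; no bond gives 184 − 0 = 184. Deviates. ✗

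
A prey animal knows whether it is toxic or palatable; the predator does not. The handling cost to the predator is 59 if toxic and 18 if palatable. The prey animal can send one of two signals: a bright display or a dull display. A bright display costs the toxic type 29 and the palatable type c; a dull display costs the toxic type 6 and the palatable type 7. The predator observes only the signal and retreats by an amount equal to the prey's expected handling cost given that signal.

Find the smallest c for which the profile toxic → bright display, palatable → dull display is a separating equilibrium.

48

Under separation: bright display → toxic (pays 59); dull display → palatable (pays 18).
Toxic: 59 − 29 = 30 ≥ 18 − 6 = 12. Holds regardless of c. ✓
Palatable: 18 − 7 ≥ 59 − c, so c ≥ 59 − 11 = 48.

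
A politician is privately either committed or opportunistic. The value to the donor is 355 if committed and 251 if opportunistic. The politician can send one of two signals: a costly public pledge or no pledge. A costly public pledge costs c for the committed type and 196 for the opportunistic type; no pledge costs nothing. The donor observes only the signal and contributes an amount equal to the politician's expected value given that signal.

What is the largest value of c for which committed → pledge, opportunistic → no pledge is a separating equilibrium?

104

Under separation: pledge → committed (pays 355); no pledge → opportunistic (pays 251).
Opportunistic: 251 − 0 = 251 ≥ 355 − 196 = 159. Holds regardless of c. ✓
Committed: 355 − c ≥ 251 − 0, so c ≤ 355 − 251 = 104.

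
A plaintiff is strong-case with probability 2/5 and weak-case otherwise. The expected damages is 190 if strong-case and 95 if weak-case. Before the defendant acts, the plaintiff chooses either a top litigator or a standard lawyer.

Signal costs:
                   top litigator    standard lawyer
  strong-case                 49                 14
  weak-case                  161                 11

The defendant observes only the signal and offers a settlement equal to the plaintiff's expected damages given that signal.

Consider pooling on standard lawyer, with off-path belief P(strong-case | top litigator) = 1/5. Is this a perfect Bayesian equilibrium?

On the equilibrium path (standard lawyer) the defendant holds the prior 2/5 and pays 2/5·190 + 3/5·95 = 133. Off-path (top litigator) belief 1/5 gives 1/5·190 + 4/5·95 = 114.
Strong-case: standard lawyer gives 133 − 14 = 119; top litigator gives 114 − 49 = 65. Stays. ✓
Weak-case: standard lawyer gives 133 − 11 = 122; top litigator gives 114 − 161 = -47. Stays. ✓
Beliefs are Bayes-consistent on-path and both types best-respond.

Yes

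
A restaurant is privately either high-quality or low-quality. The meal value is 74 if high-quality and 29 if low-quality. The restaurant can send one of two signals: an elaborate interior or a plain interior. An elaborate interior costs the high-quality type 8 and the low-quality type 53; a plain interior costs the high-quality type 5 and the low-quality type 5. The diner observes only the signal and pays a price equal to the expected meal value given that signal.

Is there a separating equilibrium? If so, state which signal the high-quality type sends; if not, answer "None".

elaborate interior

Try high-quality → elaborate interior, low-quality → plain interior:
  Under separation the diner infers type exactly: elaborate interior → high-quality (pays 74), plain interior → low-quality (pays 29).
  High-quality: elaborate interior gives 74 − 8 = 66; plain interior gives 29 − 5 = 24. No deviation. ✓
  Low-quality: plain interior gives 29 − 5 = 24; elaborate interior gives 74 − 53 = 21. No deviation. ✓
Both hold — the high-quality type sends elaborate interior.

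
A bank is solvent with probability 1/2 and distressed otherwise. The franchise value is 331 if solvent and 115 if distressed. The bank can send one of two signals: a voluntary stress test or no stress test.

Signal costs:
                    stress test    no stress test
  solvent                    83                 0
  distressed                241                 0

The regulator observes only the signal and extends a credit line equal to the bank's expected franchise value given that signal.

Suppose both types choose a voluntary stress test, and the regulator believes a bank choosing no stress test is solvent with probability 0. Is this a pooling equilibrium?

No

At the pooled signal (stress test) the regulator holds the prior 1/2 and pays 1/2·331 + 1/2·115 = 223. Off-path (no stress test) belief 0 gives 0·331 + 1·115 = 115.
Solvent: stress test gives 223 − 83 = 140; no stress test gives 115 − 0 = 115. Stays. ✓
Distressed: stress test gives 223 − 241 = -18; no stress test gives 115 − 0 = 115. Deviates. ✗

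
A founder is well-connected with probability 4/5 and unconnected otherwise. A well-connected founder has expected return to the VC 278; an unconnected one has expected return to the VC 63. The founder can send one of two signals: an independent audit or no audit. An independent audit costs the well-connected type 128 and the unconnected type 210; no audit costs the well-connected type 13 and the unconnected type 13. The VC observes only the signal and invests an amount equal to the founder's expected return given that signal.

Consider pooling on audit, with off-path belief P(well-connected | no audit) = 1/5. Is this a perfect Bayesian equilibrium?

No

At the pooled signal (audit) the VC holds the prior 4/5 and pays 4/5·278 + 1/5·63 = 235. Off-path (no audit) belief 1/5 gives 1/5·278 + 4/5·63 = 106.
Well-connected: audit gives 235 − 128 = 107; no audit gives 106 − 13 = 93. Stays. ✓
Unconnected: audit gives 235 − 210 = 25; no audit gives 106 − 13 = 93. Deviates. ✗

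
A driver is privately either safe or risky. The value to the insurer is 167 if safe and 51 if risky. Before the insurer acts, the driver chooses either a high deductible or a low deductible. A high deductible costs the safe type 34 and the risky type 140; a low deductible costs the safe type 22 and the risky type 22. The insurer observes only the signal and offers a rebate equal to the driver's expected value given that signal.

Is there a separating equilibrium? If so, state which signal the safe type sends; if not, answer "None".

high deductible

Try safe → high deductible, risky → low deductible:
  Under separation the insurer infers type exactly: high deductible → safe (pays 167), low deductible → risky (pays 51).
  Safe: high deductible gives 167 − 34 = 133; low deductible gives 51 − 22 = 29. No deviation. ✓
  Risky: low deductible gives 51 − 22 = 29; high deductible gives 167 − 140 = 27. No deviation. ✓
Both hold — the safe type sends high deductible.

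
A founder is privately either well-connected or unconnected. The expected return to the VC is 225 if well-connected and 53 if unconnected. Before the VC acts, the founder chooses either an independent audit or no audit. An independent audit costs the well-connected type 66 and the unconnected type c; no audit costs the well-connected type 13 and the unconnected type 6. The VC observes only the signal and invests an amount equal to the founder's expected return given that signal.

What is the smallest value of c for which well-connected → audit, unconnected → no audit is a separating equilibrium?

178

Under separation: audit → well-connected (pays 225); no audit → unconnected (pays 53).
Well-connected: 225 − 66 = 159 ≥ 53 − 13 = 40. Holds regardless of c. ✓
Unconnected: 53 − 6 ≥ 225 − c, so c ≥ 225 − 47 = 178.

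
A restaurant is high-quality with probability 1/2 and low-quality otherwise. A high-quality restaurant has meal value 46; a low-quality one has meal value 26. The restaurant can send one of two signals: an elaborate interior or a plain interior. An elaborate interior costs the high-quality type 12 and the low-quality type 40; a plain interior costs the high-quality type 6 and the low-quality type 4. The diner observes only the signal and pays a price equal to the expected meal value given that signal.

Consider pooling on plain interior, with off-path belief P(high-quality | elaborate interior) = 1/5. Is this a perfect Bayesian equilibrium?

On the equilibrium path (plain interior) the diner holds the prior 1/2 and pays 1/2·46 + 1/2·26 = 36. Off-path (elaborate interior) belief 1/5 gives 1/5·46 + 4/5·26 = 30.
High-quality: plain interior gives 36 − 6 = 30; elaborate interior gives 30 − 12 = 18. Stays. ✓
Low-quality: plain interior gives 36 − 4 = 32; elaborate interior gives 30 − 40 = -10. Stays. ✓
Beliefs are Bayes-consistent on-path and both types best-respond.

Yes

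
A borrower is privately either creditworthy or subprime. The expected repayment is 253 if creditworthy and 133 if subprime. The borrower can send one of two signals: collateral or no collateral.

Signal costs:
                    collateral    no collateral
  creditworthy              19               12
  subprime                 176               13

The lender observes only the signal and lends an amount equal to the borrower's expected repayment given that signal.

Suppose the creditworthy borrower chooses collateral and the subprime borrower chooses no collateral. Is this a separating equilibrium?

If types separate, collateral earns payment 253 and no collateral earns 133.
Creditworthy: collateral gives 253 − 19 = 234; no collateral gives 133 − 12 = 121. No deviation. ✓
Subprime: no collateral gives 133 − 13 = 120; collateral gives 253 − 176 = 77. No deviation. ✓
Neither type gains from mimicking the other.

Yes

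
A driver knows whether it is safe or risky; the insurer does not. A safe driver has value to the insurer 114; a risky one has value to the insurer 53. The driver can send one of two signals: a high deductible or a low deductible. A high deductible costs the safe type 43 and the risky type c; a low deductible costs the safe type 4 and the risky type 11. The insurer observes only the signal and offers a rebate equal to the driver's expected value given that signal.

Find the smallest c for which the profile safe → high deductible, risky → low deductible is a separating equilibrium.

72

Under separation: high deductible → safe (pays 114); low deductible → risky (pays 53).
Safe: 114 − 43 = 71 ≥ 53 − 4 = 49. Holds regardless of c. ✓
Risky: 53 − 11 ≥ 114 − c, so c ≥ 114 − 42 = 72.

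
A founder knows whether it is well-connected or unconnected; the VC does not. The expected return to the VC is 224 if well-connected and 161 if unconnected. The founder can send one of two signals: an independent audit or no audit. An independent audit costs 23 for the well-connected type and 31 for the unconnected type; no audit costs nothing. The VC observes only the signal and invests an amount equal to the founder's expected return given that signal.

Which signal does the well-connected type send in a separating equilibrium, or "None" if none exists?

Try well-connected → audit, unconnected → no audit:
  Under separation the VC infers type exactly: audit → well-connected (pays 224), no audit → unconnected (pays 161).
  Well-connected: audit gives 224 − 23 = 201; no audit gives 161 − 0 = 161. No deviation. ✓
  Unconnected: no audit gives 161 − 0 = 161; audit gives 224 − 31 = 193. Would deviate. ✗
Try well-connected → no audit, unconnected → audit:
  Under separation the VC infers type exactly: no audit → well-connected (pays 224), audit → unconnected (pays 161).
  Well-connected: no audit gives 224 − 0 = 224; audit gives 161 − 23 = 138. No deviation. ✓
  Unconnected: audit gives 161 − 31 = 130; no audit gives 224 − 0 = 224. Would deviate. ✗
Neither assignment is incentive-compatible.

None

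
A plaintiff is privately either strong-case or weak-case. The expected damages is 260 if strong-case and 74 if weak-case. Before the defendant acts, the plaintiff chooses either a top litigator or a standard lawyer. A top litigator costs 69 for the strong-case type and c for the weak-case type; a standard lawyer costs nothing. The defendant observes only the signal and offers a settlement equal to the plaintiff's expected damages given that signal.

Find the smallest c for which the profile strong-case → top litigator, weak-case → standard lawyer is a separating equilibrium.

186

Under separation: top litigator → strong-case (pays 260); standard lawyer → weak-case (pays 74).
Strong-case: 260 − 69 = 191 ≥ 74 − 0 = 74. Holds regardless of c. ✓
Weak-case: 74 − 0 ≥ 260 − c, so c ≥ 260 − 74 = 186.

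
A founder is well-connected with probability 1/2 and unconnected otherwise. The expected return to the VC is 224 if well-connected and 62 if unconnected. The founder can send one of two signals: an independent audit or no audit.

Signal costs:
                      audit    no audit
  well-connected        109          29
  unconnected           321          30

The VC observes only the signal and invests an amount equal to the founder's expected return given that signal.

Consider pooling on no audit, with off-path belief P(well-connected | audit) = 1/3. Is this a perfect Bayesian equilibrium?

Yes

On the equilibrium path (no audit) the VC holds the prior 1/2 and pays 1/2·224 + 1/2·62 = 143. Off-path (audit) belief 1/3 gives 1/3·224 + 2/3·62 = 116.
Well-connected: no audit gives 143 − 29 = 114; audit gives 116 − 109 = 7. Stays. ✓
Unconnected: no audit gives 143 − 30 = 113; audit gives 116 − 321 = -205. Stays. ✓
Beliefs are Bayes-consistent on-path and both types best-respond.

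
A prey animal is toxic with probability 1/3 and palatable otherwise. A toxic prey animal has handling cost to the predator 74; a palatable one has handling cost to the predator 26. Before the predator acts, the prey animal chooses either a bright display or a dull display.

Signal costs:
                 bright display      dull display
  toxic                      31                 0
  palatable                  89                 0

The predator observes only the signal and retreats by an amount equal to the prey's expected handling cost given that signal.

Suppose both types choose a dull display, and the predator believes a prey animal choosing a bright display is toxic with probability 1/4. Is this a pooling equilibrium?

Yes

At the pooled signal (dull display) the predator holds the prior 1/3 and pays 1/3·74 + 2/3·26 = 42. Off-path (bright display) belief 1/4 gives 1/4·74 + 3/4·26 = 38.
Toxic: dull display gives 42 − 0 = 42; bright display gives 38 − 31 = 7. Stays. ✓
Palatable: dull display gives 42 − 0 = 42; bright display gives 38 − 89 = -51. Stays. ✓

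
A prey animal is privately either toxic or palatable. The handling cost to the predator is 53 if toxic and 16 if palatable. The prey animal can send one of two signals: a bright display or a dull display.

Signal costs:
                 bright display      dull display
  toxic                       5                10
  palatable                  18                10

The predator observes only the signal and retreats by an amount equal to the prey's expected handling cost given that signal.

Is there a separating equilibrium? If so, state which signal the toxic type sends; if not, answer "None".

Try toxic → bright display, palatable → dull display:
  If types separate, bright display earns payment 53 and dull display earns 16.
  Toxic: bright display gives 53 − 5 = 48; dull display gives 16 − 10 = 6. No deviation. ✓
  Palatable: dull display gives 16 − 10 = 6; bright display gives 53 − 18 = 35. Would deviate. ✗
Try toxic → dull display, palatable → bright display:
  If types separate, dull display earns payment 53 and bright display earns 16.
  Toxic: dull display gives 53 − 10 = 43; bright display gives 16 − 5 = 11. No deviation. ✓
  Palatable: bright display gives 16 − 18 = -2; dull display gives 53 − 10 = 43. Would deviate. ✗
Neither assignment is incentive-compatible.

None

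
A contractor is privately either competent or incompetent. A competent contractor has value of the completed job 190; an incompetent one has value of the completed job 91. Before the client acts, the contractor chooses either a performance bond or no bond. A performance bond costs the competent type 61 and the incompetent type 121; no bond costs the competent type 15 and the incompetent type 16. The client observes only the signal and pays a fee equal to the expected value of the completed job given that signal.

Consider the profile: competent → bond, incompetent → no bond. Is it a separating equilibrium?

Yes

If types separate, bond earns payment 190 and no bond earns 91.
Competent: bond gives 190 − 61 = 129; no bond gives 91 − 15 = 76. No deviation. ✓
Incompetent: no bond gives 91 − 16 = 75; bond gives 190 − 121 = 69. No deviation. ✓
Neither type gains from mimicking the other.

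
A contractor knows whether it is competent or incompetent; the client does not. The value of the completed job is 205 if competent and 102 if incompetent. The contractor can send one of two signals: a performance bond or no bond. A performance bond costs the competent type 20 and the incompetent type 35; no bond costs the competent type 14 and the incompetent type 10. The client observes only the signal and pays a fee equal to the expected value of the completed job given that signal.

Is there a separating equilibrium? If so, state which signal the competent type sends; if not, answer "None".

Try competent → bond, incompetent → no bond:
  If types separate, bond earns payment 205 and no bond earns 102.
  Competent: bond gives 205 − 20 = 185; no bond gives 102 − 14 = 88. No deviation. ✓
  Incompetent: no bond gives 102 − 10 = 92; bond gives 205 − 35 = 170. Would deviate. ✗
Try competent → no bond, incompetent → bond:
  If types separate, no bond earns payment 205 and bond earns 102.
  Competent: no bond gives 205 − 14 = 191; bond gives 102 − 20 = 82. No deviation. ✓
  Incompetent: bond gives 102 − 35 = 67; no bond gives 205 − 10 = 195. Would deviate. ✗
Neither assignment is incentive-compatible.

None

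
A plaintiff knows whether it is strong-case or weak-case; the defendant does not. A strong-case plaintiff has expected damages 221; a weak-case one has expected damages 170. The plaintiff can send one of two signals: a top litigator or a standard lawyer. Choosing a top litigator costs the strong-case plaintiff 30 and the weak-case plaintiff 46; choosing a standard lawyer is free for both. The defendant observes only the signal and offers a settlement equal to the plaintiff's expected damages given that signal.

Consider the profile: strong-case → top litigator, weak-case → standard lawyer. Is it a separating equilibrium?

No

Under separation the defendant infers type exactly: top litigator → strong-case (pays 221), standard lawyer → weak-case (pays 170).
Strong-case: top litigator gives 221 − 30 = 191; standard lawyer gives 170 − 0 = 170. No deviation. ✓
Weak-case: standard lawyer gives 170 − 0 = 170; top litigator gives 221 − 46 = 175. Would deviate. ✗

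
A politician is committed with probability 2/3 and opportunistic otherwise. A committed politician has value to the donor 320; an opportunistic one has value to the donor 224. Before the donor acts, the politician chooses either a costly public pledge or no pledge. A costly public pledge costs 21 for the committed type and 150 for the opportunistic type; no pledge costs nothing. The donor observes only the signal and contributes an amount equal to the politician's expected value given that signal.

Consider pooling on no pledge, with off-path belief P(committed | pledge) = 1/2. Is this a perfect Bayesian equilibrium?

At the pooled signal (no pledge) the donor holds the prior 2/3 and pays 2/3·320 + 1/3·224 = 288. Off-path (pledge) belief 1/2 gives 1/2·320 + 1/2·224 = 272.
Committed: no pledge gives 288 − 0 = 288; pledge gives 272 − 21 = 251. Stays. ✓
Opportunistic: no pledge gives 288 − 0 = 288; pledge gives 272 − 150 = 122. Stays. ✓

Yes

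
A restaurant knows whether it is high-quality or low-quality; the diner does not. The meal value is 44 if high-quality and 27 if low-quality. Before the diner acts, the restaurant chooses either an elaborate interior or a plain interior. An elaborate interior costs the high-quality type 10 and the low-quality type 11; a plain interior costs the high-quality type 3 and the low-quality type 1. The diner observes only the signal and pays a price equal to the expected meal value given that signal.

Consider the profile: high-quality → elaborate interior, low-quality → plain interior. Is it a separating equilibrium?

No

If types separate, elaborate interior earns payment 44 and plain interior earns 27.
High-quality: elaborate interior gives 44 − 10 = 34; plain interior gives 27 − 3 = 24. No deviation. ✓
Low-quality: plain interior gives 27 − 1 = 26; elaborate interior gives 44 − 11 = 33. Would deviate. ✗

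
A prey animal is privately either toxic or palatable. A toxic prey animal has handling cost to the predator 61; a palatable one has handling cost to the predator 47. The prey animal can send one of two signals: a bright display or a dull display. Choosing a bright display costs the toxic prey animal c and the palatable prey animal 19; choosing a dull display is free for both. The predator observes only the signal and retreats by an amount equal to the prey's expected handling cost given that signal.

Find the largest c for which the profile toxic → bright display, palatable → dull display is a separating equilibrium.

Under separation: bright display → toxic (pays 61); dull display → palatable (pays 47).
Palatable: 47 − 0 = 47 ≥ 61 − 19 = 42. Holds regardless of c. ✓
Toxic: 61 − c ≥ 47 − 0, so c ≤ 61 − 47 = 14.

14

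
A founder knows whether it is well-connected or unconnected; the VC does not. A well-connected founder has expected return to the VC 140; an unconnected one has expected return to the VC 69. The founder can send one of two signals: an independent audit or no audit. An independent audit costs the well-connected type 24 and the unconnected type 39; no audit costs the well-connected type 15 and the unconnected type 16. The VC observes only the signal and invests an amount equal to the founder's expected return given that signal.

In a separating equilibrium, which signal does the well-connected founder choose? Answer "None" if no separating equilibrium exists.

Try well-connected → audit, unconnected → no audit:
  If types separate, audit earns payment 140 and no audit earns 69.
  Well-connected: audit gives 140 − 24 = 116; no audit gives 69 − 15 = 54. No deviation. ✓
  Unconnected: no audit gives 69 − 16 = 53; audit gives 140 − 39 = 101. Would deviate. ✗
Try well-connected → no audit, unconnected → audit:
  If types separate, no audit earns payment 140 and audit earns 69.
  Well-connected: no audit gives 140 − 15 = 125; audit gives 69 − 24 = 45. No deviation. ✓
  Unconnected: audit gives 69 − 39 = 30; no audit gives 140 − 16 = 124. Would deviate. ✗
Neither assignment is incentive-compatible.

None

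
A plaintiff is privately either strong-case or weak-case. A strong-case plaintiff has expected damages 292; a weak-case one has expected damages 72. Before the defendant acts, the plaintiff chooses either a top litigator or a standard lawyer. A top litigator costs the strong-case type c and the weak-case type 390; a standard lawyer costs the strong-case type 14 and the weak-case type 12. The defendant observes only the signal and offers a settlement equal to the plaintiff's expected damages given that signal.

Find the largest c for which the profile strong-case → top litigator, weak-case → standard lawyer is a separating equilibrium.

234

Under separation: top litigator → strong-case (pays 292); standard lawyer → weak-case (pays 72).
Weak-case: 72 − 12 = 60 ≥ 292 − 390 = -98. Holds regardless of c. ✓
Strong-case: 292 − c ≥ 72 − 14, so c ≤ 292 − 58 = 234.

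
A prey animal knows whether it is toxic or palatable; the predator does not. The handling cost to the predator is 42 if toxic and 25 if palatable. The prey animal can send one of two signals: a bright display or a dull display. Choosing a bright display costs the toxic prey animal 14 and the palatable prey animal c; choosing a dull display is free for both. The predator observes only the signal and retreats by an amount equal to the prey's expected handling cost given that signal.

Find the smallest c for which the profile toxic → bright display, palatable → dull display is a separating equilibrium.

Under separation: bright display → toxic (pays 42); dull display → palatable (pays 25).
Toxic: 42 − 14 = 28 ≥ 25 − 0 = 25. Holds regardless of c. ✓
Palatable: 25 − 0 ≥ 42 − c, so c ≥ 42 − 25 = 17.

17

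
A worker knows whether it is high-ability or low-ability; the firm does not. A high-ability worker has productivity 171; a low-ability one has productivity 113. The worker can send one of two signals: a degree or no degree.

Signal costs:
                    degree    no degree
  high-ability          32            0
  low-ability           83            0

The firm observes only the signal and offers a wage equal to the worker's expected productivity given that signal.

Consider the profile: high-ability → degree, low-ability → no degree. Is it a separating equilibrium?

If types separate, degree earns payment 171 and no degree earns 113.
High-ability: degree gives 171 − 32 = 139; no degree gives 113 − 0 = 113. No deviation. ✓
Low-ability: no degree gives 113 − 0 = 113; degree gives 171 − 83 = 88. No deviation. ✓
Both incentive constraints hold.

Yes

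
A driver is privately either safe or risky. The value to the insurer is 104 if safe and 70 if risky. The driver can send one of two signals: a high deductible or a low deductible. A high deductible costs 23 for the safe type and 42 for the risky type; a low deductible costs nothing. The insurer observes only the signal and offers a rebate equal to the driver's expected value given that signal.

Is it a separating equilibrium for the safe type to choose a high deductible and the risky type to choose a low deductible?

If types separate, high deductible earns payment 104 and low deductible earns 70.
Safe: high deductible gives 104 − 23 = 81; low deductible gives 70 − 0 = 70. No deviation. ✓
Risky: low deductible gives 70 − 0 = 70; high deductible gives 104 − 42 = 62. No deviation. ✓
Both incentive constraints hold.

Yes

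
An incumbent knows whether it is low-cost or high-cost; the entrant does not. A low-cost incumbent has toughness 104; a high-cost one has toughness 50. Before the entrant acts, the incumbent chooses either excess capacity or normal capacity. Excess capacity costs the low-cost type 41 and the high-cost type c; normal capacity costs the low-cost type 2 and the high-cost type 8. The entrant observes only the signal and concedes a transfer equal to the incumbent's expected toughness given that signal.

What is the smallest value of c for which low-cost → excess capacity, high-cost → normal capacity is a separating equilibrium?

62

Under separation: excess capacity → low-cost (pays 104); normal capacity → high-cost (pays 50).
Low-cost: 104 − 41 = 63 ≥ 50 − 2 = 48. Holds regardless of c. ✓
High-cost: 50 − 8 ≥ 104 − c, so c ≥ 104 − 42 = 62.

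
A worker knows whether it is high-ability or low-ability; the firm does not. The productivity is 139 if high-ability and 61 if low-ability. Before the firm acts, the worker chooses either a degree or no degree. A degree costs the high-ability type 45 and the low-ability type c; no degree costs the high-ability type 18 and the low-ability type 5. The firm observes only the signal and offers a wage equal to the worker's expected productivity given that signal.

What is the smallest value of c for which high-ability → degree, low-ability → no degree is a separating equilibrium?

Under separation: degree → high-ability (pays 139); no degree → low-ability (pays 61).
High-ability: 139 − 45 = 94 ≥ 61 − 18 = 43. Holds regardless of c. ✓
Low-ability: 61 − 5 ≥ 139 − c, so c ≥ 139 − 56 = 83.

83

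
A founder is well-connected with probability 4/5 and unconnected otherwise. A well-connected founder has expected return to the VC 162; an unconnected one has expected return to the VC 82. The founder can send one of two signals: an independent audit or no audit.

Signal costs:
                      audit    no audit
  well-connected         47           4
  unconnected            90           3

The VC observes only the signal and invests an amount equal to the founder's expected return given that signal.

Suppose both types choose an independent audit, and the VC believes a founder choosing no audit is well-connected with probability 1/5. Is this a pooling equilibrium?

No

At the pooled signal (audit) the VC holds the prior 4/5 and pays 4/5·162 + 1/5·82 = 146. Off-path (no audit) belief 1/5 gives 1/5·162 + 4/5·82 = 98.
Well-connected: audit gives 146 − 47 = 99; no audit gives 98 − 4 = 94. Stays. ✓
Unconnected: audit gives 146 − 90 = 56; no audit gives 98 − 3 = 95. Deviates. ✗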